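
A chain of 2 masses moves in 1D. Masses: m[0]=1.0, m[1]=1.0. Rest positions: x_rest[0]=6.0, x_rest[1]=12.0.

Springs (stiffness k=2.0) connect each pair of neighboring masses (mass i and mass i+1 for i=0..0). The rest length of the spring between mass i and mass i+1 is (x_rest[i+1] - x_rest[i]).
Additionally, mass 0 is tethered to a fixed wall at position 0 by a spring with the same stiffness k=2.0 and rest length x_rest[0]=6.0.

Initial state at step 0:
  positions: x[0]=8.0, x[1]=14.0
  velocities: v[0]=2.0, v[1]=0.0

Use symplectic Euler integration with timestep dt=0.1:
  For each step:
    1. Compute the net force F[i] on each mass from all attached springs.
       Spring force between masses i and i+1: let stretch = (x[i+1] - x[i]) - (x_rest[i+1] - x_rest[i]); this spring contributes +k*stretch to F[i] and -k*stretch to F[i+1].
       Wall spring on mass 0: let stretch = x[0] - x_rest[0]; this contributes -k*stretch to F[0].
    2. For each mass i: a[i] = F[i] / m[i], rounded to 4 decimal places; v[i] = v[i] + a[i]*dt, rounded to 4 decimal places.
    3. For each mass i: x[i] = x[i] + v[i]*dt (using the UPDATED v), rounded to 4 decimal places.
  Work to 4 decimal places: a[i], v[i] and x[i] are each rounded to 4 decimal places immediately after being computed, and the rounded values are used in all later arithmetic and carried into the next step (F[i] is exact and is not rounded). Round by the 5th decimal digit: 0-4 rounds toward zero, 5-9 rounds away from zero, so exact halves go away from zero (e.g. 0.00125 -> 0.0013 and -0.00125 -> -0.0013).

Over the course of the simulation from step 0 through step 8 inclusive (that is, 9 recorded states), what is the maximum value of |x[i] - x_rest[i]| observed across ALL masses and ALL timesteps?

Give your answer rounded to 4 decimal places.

Answer: 2.3458

Derivation:
Step 0: x=[8.0000 14.0000] v=[2.0000 0.0000]
Step 1: x=[8.1600 14.0000] v=[1.6000 0.0000]
Step 2: x=[8.2736 14.0032] v=[1.1360 0.0320]
Step 3: x=[8.3363 14.0118] v=[0.6272 0.0861]
Step 4: x=[8.3458 14.0269] v=[0.0950 0.1510]
Step 5: x=[8.3020 14.0484] v=[-0.4379 0.2148]
Step 6: x=[8.2071 14.0750] v=[-0.9490 0.2655]
Step 7: x=[8.0654 14.1042] v=[-1.4168 0.2919]
Step 8: x=[7.8832 14.1326] v=[-1.8221 0.2841]
Max displacement = 2.3458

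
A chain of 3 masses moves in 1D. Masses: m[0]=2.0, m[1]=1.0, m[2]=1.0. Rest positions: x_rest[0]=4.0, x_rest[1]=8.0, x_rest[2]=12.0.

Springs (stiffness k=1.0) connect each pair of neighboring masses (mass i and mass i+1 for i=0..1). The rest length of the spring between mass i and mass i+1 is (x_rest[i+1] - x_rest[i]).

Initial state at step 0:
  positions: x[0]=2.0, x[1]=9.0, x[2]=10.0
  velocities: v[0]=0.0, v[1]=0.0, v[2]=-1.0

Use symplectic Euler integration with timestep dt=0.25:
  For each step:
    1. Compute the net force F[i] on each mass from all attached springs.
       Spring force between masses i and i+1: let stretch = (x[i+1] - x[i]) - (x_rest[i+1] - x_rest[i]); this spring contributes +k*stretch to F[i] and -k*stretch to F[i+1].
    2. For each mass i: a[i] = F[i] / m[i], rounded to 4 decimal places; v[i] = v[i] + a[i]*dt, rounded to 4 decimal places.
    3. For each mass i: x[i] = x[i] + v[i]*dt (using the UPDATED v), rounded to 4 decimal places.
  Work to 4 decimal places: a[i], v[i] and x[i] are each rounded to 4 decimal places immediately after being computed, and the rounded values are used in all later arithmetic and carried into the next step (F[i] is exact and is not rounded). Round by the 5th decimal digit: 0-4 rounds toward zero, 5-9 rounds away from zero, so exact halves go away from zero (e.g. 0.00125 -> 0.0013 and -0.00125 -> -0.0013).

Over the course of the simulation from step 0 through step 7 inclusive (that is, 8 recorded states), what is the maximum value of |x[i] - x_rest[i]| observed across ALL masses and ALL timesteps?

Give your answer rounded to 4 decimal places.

Answer: 3.9890

Derivation:
Step 0: x=[2.0000 9.0000 10.0000] v=[0.0000 0.0000 -1.0000]
Step 1: x=[2.0938 8.6250 9.9375] v=[0.3750 -1.5000 -0.2500]
Step 2: x=[2.2667 7.9238 10.0430] v=[0.6914 -2.8047 0.4219]
Step 3: x=[2.4914 7.0015 10.2660] v=[0.8986 -3.6892 0.8921]
Step 4: x=[2.7320 6.0014 10.5350] v=[0.9624 -4.0006 1.0760]
Step 5: x=[2.9498 5.0803 10.7707] v=[0.8711 -3.6846 0.9426]
Step 6: x=[3.1092 4.3817 10.9007] v=[0.6374 -2.7946 0.5200]
Step 7: x=[3.1833 4.0110 10.8733] v=[0.2965 -1.4830 -0.1098]
Max displacement = 3.9890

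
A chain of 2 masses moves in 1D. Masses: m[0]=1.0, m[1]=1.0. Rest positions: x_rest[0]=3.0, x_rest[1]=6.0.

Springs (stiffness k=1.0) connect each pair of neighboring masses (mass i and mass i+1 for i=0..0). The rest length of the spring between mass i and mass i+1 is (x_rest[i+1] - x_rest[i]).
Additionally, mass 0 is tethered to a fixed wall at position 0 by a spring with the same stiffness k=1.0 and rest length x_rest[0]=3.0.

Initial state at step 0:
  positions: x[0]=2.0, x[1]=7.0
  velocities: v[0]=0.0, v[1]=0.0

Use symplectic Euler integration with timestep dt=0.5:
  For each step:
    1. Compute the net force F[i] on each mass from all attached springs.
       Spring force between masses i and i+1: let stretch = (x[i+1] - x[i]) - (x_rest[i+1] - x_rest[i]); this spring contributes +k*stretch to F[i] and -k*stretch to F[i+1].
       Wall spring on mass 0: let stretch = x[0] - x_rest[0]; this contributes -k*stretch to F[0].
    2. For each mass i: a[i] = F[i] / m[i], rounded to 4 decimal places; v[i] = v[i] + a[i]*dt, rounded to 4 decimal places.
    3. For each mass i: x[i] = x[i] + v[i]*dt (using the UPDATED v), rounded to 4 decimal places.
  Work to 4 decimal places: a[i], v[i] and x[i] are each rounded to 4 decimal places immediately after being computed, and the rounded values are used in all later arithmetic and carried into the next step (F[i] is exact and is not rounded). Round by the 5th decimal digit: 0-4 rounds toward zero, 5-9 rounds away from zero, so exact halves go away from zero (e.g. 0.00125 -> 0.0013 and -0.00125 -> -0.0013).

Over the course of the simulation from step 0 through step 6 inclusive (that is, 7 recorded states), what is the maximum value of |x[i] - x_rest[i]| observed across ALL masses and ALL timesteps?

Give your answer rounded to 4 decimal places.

Answer: 1.3282

Derivation:
Step 0: x=[2.0000 7.0000] v=[0.0000 0.0000]
Step 1: x=[2.7500 6.5000] v=[1.5000 -1.0000]
Step 2: x=[3.7500 5.8125] v=[2.0000 -1.3750]
Step 3: x=[4.3282 5.3594] v=[1.1563 -0.9063]
Step 4: x=[4.0821 5.3985] v=[-0.4922 0.0781]
Step 5: x=[3.1446 5.8585] v=[-1.8751 0.9199]
Step 6: x=[2.0994 6.3900] v=[-2.0905 1.0630]
Max displacement = 1.3282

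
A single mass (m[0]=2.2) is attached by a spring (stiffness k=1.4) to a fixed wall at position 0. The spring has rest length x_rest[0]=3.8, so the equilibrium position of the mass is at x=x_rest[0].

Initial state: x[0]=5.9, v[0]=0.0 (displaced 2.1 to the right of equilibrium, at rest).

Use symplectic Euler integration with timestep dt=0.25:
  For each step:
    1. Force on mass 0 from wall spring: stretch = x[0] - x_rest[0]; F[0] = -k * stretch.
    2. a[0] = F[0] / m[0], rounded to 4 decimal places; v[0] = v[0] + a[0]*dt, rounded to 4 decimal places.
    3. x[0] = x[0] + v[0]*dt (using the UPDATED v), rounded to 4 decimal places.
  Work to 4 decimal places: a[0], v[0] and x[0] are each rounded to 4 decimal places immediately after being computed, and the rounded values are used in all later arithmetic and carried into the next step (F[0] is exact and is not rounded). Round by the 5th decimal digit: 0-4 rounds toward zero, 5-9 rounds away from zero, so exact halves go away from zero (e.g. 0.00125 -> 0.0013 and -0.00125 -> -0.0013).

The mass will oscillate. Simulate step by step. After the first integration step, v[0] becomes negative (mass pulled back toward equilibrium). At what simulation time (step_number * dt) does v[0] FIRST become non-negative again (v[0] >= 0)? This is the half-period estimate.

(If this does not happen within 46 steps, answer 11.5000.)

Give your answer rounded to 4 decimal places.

Step 0: x=[5.9000] v=[0.0000]
Step 1: x=[5.8165] v=[-0.3341]
Step 2: x=[5.6528] v=[-0.6549]
Step 3: x=[5.4154] v=[-0.9497]
Step 4: x=[5.1137] v=[-1.2067]
Step 5: x=[4.7598] v=[-1.4157]
Step 6: x=[4.3677] v=[-1.5684]
Step 7: x=[3.9530] v=[-1.6587]
Step 8: x=[3.5322] v=[-1.6831]
Step 9: x=[3.1221] v=[-1.6405]
Step 10: x=[2.7389] v=[-1.5327]
Step 11: x=[2.3979] v=[-1.3639]
Step 12: x=[2.1127] v=[-1.1409]
Step 13: x=[1.8946] v=[-0.8725]
Step 14: x=[1.7523] v=[-0.5694]
Step 15: x=[1.6914] v=[-0.2436]
Step 16: x=[1.7144] v=[0.0919]
First v>=0 after going negative at step 16, time=4.0000

Answer: 4.0000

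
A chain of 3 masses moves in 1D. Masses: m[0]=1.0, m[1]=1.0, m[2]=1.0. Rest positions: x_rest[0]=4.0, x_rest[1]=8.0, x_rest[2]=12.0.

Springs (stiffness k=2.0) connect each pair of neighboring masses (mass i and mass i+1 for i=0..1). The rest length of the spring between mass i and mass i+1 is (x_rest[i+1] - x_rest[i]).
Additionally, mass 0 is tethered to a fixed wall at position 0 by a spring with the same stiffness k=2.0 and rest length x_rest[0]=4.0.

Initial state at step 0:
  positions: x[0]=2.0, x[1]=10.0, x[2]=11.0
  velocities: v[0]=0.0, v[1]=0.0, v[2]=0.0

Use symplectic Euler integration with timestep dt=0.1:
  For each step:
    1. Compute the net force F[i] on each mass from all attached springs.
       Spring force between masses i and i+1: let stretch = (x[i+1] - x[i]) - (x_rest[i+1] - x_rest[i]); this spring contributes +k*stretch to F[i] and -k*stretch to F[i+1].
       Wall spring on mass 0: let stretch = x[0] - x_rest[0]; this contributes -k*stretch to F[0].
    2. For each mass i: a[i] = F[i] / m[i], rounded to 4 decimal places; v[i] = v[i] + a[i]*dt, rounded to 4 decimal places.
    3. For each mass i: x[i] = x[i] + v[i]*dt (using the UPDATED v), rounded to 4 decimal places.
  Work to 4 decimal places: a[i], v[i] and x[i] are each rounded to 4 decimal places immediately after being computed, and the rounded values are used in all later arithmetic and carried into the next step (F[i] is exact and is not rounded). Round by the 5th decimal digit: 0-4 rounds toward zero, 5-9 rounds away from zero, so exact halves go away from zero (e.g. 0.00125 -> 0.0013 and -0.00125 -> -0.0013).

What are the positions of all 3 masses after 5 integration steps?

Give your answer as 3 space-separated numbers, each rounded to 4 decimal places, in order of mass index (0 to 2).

Step 0: x=[2.0000 10.0000 11.0000] v=[0.0000 0.0000 0.0000]
Step 1: x=[2.1200 9.8600 11.0600] v=[1.2000 -1.4000 0.6000]
Step 2: x=[2.3524 9.5892 11.1760] v=[2.3240 -2.7080 1.1600]
Step 3: x=[2.6825 9.2054 11.3403] v=[3.3009 -3.8380 1.6426]
Step 4: x=[3.0894 8.7338 11.5419] v=[4.0690 -4.7156 2.0156]
Step 5: x=[3.5474 8.2055 11.7673] v=[4.5800 -5.2829 2.2540]

Answer: 3.5474 8.2055 11.7673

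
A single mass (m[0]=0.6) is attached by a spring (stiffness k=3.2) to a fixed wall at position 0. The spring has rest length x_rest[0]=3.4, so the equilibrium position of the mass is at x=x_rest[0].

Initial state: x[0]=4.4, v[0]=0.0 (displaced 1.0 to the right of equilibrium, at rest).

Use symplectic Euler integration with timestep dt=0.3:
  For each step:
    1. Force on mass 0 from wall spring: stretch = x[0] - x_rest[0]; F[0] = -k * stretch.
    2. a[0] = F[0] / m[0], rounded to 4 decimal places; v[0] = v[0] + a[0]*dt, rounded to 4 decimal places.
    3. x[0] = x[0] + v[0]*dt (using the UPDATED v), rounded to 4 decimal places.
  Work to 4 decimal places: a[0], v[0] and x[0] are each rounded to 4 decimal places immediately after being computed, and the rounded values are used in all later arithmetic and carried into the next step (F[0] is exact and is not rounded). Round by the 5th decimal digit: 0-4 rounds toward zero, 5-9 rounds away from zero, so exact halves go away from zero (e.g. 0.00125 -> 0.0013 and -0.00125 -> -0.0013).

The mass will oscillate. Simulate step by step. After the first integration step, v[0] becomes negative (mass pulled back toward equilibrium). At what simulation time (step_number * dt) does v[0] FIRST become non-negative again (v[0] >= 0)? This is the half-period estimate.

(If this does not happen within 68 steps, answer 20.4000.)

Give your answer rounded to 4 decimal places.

Step 0: x=[4.4000] v=[0.0000]
Step 1: x=[3.9200] v=[-1.6000]
Step 2: x=[3.1904] v=[-2.4320]
Step 3: x=[2.5614] v=[-2.0966]
Step 4: x=[2.3349] v=[-0.7549]
Step 5: x=[2.6197] v=[0.9493]
First v>=0 after going negative at step 5, time=1.5000

Answer: 1.5000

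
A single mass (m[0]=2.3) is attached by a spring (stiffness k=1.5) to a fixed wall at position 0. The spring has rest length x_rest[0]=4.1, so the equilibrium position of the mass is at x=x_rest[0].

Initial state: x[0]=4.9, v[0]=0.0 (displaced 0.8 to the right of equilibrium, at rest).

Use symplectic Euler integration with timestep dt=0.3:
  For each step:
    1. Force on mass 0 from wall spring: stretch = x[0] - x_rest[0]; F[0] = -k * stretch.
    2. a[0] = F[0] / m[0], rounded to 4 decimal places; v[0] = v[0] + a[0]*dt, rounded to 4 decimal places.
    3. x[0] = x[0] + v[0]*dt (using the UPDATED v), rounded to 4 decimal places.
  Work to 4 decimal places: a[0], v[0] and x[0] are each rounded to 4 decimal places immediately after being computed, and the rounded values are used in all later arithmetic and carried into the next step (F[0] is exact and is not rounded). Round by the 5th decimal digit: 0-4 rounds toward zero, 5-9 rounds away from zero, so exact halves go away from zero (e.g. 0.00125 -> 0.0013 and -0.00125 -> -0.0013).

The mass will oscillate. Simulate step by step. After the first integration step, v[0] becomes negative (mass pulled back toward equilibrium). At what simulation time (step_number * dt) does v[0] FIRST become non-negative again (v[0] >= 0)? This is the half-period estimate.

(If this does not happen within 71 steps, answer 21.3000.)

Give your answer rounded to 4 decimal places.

Answer: 3.9000

Derivation:
Step 0: x=[4.9000] v=[0.0000]
Step 1: x=[4.8531] v=[-0.1565]
Step 2: x=[4.7619] v=[-0.3039]
Step 3: x=[4.6319] v=[-0.4334]
Step 4: x=[4.4707] v=[-0.5375]
Step 5: x=[4.2877] v=[-0.6100]
Step 6: x=[4.0937] v=[-0.6467]
Step 7: x=[3.9001] v=[-0.6455]
Step 8: x=[3.7182] v=[-0.6064]
Step 9: x=[3.5587] v=[-0.5317]
Step 10: x=[3.4310] v=[-0.4258]
Step 11: x=[3.3425] v=[-0.2949]
Step 12: x=[3.2985] v=[-0.1467]
Step 13: x=[3.3015] v=[0.0101]
First v>=0 after going negative at step 13, time=3.9000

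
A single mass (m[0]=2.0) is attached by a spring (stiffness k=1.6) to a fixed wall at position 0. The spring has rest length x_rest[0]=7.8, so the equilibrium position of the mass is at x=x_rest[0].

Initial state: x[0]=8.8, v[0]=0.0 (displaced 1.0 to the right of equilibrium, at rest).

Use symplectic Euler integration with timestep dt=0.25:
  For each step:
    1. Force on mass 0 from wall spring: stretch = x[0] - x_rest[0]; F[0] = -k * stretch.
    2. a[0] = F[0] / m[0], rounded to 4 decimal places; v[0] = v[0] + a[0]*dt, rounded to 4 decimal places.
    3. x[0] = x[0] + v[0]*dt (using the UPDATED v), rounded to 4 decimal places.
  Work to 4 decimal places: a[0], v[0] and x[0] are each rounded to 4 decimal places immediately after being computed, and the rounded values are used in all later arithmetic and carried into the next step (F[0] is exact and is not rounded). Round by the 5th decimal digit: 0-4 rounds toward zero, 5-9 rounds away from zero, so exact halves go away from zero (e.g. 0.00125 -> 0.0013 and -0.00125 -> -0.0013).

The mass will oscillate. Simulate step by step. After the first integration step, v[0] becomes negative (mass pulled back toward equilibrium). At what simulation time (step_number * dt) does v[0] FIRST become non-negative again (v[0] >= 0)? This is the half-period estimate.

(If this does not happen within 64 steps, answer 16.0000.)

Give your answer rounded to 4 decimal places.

Step 0: x=[8.8000] v=[0.0000]
Step 1: x=[8.7500] v=[-0.2000]
Step 2: x=[8.6525] v=[-0.3900]
Step 3: x=[8.5124] v=[-0.5605]
Step 4: x=[8.3367] v=[-0.7030]
Step 5: x=[8.1341] v=[-0.8104]
Step 6: x=[7.9148] v=[-0.8772]
Step 7: x=[7.6898] v=[-0.9002]
Step 8: x=[7.4703] v=[-0.8782]
Step 9: x=[7.2672] v=[-0.8123]
Step 10: x=[7.0908] v=[-0.7058]
Step 11: x=[6.9498] v=[-0.5640]
Step 12: x=[6.8513] v=[-0.3940]
Step 13: x=[6.8002] v=[-0.2043]
Step 14: x=[6.7991] v=[-0.0044]
Step 15: x=[6.8481] v=[0.1958]
First v>=0 after going negative at step 15, time=3.7500

Answer: 3.7500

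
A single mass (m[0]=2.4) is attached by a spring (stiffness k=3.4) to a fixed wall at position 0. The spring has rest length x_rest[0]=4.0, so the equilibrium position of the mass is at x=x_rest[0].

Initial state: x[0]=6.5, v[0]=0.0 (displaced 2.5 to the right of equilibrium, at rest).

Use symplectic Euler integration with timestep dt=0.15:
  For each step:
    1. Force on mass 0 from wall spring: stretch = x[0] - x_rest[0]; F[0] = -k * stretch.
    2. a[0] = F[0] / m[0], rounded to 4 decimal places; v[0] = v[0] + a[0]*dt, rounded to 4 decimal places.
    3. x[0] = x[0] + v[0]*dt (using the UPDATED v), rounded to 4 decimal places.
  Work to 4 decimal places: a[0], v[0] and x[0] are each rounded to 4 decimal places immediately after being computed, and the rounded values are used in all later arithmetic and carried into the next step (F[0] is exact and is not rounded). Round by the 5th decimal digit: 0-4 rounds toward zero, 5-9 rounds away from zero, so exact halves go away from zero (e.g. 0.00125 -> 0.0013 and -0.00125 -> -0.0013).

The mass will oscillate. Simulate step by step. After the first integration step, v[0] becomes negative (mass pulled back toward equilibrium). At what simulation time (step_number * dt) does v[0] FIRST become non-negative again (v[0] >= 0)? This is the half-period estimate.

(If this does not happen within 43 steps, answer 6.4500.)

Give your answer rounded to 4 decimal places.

Step 0: x=[6.5000] v=[0.0000]
Step 1: x=[6.4203] v=[-0.5313]
Step 2: x=[6.2635] v=[-1.0456]
Step 3: x=[6.0345] v=[-1.5266]
Step 4: x=[5.7407] v=[-1.9589]
Step 5: x=[5.3914] v=[-2.3288]
Step 6: x=[4.9977] v=[-2.6245]
Step 7: x=[4.5722] v=[-2.8365]
Step 8: x=[4.1285] v=[-2.9581]
Step 9: x=[3.6807] v=[-2.9854]
Step 10: x=[3.2431] v=[-2.9176]
Step 11: x=[2.8296] v=[-2.7568]
Step 12: x=[2.4534] v=[-2.5081]
Step 13: x=[2.1265] v=[-2.1795]
Step 14: x=[1.8593] v=[-1.7814]
Step 15: x=[1.6603] v=[-1.3265]
Step 16: x=[1.5359] v=[-0.8293]
Step 17: x=[1.4900] v=[-0.3057]
Step 18: x=[1.5242] v=[0.2277]
First v>=0 after going negative at step 18, time=2.7000

Answer: 2.7000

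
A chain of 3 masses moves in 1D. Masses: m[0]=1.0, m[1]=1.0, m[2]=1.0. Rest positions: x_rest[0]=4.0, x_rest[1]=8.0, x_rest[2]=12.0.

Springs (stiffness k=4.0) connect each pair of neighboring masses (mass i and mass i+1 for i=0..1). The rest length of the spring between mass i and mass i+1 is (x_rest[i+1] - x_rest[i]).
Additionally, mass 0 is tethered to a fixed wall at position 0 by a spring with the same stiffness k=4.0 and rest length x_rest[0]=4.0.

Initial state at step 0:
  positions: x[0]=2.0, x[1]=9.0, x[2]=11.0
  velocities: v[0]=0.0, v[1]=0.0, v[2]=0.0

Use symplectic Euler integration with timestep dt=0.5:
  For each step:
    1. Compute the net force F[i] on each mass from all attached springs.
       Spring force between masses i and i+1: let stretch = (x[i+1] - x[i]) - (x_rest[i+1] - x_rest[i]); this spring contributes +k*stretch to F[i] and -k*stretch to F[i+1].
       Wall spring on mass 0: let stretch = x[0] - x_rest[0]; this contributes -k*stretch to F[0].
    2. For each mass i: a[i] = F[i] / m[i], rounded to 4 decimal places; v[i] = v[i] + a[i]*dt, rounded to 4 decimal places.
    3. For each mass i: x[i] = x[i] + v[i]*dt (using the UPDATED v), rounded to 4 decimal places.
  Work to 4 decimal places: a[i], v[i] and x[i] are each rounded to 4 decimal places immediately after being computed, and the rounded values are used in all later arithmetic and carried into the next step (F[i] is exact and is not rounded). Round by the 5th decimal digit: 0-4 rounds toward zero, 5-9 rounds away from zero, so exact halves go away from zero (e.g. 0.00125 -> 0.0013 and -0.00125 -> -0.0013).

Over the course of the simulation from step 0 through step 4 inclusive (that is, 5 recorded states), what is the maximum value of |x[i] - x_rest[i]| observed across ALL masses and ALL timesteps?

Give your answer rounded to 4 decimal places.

Step 0: x=[2.0000 9.0000 11.0000] v=[0.0000 0.0000 0.0000]
Step 1: x=[7.0000 4.0000 13.0000] v=[10.0000 -10.0000 4.0000]
Step 2: x=[2.0000 11.0000 10.0000] v=[-10.0000 14.0000 -6.0000]
Step 3: x=[4.0000 8.0000 12.0000] v=[4.0000 -6.0000 4.0000]
Step 4: x=[6.0000 5.0000 14.0000] v=[4.0000 -6.0000 4.0000]
Max displacement = 4.0000

Answer: 4.0000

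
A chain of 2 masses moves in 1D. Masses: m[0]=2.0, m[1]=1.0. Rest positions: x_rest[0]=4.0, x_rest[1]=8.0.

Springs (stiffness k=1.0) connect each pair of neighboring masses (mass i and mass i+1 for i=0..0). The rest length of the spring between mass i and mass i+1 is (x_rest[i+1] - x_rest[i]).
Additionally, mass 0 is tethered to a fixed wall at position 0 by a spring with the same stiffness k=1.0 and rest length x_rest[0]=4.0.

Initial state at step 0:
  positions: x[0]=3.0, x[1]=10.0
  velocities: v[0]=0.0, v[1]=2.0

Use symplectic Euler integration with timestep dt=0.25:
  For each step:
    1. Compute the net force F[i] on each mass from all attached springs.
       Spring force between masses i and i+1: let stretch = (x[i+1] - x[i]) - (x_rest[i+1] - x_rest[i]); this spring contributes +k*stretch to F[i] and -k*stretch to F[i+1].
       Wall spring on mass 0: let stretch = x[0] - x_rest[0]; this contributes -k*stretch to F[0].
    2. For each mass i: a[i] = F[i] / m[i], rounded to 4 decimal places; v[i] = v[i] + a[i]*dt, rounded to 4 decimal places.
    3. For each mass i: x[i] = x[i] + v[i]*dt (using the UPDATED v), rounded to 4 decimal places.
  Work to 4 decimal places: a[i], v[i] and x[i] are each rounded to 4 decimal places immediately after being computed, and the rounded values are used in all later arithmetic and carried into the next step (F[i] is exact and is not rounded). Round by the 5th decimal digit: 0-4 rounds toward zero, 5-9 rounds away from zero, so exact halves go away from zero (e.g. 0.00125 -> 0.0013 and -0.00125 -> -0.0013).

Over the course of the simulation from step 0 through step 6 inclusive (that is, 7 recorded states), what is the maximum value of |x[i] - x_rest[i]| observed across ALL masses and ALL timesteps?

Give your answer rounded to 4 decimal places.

Step 0: x=[3.0000 10.0000] v=[0.0000 2.0000]
Step 1: x=[3.1250 10.3125] v=[0.5000 1.2500]
Step 2: x=[3.3770 10.4258] v=[1.0078 0.4531]
Step 3: x=[3.7437 10.3485] v=[1.4668 -0.3091]
Step 4: x=[4.1998 10.1084] v=[1.8245 -0.9603]
Step 5: x=[4.7093 9.7490] v=[2.0381 -1.4375]
Step 6: x=[5.2292 9.3247] v=[2.0794 -1.6974]
Max displacement = 2.4258

Answer: 2.4258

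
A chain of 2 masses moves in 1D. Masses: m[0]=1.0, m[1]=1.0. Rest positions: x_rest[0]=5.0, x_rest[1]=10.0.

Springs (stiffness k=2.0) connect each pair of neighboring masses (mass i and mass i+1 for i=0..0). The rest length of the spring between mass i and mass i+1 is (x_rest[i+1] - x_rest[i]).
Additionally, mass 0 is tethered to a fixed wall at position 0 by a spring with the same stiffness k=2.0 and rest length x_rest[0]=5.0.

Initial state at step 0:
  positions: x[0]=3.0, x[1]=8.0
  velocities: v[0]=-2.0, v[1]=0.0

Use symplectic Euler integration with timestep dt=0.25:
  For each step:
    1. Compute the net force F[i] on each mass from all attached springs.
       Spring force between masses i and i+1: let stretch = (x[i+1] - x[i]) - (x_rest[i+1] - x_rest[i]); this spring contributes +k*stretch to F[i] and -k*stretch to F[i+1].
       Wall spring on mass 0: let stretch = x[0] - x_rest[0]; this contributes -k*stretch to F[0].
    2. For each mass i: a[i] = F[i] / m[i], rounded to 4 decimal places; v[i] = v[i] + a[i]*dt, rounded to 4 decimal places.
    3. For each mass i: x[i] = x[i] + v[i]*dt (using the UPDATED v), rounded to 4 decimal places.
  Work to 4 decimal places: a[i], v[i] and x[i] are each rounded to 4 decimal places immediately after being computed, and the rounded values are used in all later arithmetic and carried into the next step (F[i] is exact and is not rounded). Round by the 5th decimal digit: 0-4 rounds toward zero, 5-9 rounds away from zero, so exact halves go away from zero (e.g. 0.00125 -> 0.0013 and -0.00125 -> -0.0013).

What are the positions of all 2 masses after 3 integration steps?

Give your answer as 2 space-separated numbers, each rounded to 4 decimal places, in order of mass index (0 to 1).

Step 0: x=[3.0000 8.0000] v=[-2.0000 0.0000]
Step 1: x=[2.7500 8.0000] v=[-1.0000 0.0000]
Step 2: x=[2.8125 7.9688] v=[0.2500 -0.1250]
Step 3: x=[3.1680 7.9180] v=[1.4219 -0.2032]

Answer: 3.1680 7.9180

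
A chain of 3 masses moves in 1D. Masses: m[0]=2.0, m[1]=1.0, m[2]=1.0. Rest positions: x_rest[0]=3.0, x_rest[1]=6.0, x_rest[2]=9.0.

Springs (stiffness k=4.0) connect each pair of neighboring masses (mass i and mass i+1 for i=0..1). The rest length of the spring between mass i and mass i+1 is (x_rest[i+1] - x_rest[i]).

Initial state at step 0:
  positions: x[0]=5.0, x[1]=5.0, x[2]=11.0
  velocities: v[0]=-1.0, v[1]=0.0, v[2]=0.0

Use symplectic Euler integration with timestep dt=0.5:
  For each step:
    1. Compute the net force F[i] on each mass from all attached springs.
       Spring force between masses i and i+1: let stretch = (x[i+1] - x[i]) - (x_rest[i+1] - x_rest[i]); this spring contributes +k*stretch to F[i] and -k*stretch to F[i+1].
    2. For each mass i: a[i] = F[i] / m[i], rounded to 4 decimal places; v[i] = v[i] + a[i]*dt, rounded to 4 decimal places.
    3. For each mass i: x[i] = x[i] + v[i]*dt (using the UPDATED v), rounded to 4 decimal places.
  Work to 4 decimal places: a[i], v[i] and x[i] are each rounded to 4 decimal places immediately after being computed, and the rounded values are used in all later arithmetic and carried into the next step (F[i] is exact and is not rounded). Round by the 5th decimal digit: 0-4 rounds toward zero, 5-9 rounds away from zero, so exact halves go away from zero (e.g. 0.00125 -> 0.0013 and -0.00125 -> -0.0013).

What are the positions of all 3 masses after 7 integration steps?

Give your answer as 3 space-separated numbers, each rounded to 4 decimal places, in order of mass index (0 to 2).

Answer: 2.2969 7.8438 6.5625

Derivation:
Step 0: x=[5.0000 5.0000 11.0000] v=[-1.0000 0.0000 0.0000]
Step 1: x=[3.0000 11.0000 8.0000] v=[-4.0000 12.0000 -6.0000]
Step 2: x=[3.5000 6.0000 11.0000] v=[1.0000 -10.0000 6.0000]
Step 3: x=[3.7500 3.5000 12.0000] v=[0.5000 -5.0000 2.0000]
Step 4: x=[2.3750 9.7500 7.5000] v=[-2.7500 12.5000 -9.0000]
Step 5: x=[3.1875 6.3750 8.2500] v=[1.6250 -6.7500 1.5000]
Step 6: x=[4.0938 1.6875 10.1250] v=[1.8125 -9.3750 3.7500]
Step 7: x=[2.2969 7.8438 6.5625] v=[-3.5938 12.3126 -7.1250]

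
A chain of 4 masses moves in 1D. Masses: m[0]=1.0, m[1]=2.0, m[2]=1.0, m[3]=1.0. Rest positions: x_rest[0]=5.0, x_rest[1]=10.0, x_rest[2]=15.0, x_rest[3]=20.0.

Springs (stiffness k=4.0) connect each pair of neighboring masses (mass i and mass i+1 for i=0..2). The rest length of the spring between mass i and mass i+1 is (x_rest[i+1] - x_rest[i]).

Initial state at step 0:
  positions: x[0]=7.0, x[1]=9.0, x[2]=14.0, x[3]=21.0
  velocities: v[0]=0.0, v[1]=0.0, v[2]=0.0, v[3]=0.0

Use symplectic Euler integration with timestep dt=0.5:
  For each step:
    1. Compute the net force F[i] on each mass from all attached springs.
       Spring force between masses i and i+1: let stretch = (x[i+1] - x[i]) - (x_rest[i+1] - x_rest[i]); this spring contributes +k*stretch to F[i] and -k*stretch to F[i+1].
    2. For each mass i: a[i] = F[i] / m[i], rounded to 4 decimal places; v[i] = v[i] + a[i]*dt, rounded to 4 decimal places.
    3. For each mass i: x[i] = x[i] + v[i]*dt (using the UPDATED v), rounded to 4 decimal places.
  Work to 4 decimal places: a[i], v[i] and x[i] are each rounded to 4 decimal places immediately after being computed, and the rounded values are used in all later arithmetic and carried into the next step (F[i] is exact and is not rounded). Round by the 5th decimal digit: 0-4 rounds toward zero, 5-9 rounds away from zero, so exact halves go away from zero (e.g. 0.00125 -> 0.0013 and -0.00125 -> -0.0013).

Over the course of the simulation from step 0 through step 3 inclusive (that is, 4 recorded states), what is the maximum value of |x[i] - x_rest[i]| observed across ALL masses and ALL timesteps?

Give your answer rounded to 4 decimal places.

Answer: 2.5000

Derivation:
Step 0: x=[7.0000 9.0000 14.0000 21.0000] v=[0.0000 0.0000 0.0000 0.0000]
Step 1: x=[4.0000 10.5000 16.0000 19.0000] v=[-6.0000 3.0000 4.0000 -4.0000]
Step 2: x=[2.5000 11.5000 15.5000 19.0000] v=[-3.0000 2.0000 -1.0000 0.0000]
Step 3: x=[5.0000 10.0000 14.5000 20.5000] v=[5.0000 -3.0000 -2.0000 3.0000]
Max displacement = 2.5000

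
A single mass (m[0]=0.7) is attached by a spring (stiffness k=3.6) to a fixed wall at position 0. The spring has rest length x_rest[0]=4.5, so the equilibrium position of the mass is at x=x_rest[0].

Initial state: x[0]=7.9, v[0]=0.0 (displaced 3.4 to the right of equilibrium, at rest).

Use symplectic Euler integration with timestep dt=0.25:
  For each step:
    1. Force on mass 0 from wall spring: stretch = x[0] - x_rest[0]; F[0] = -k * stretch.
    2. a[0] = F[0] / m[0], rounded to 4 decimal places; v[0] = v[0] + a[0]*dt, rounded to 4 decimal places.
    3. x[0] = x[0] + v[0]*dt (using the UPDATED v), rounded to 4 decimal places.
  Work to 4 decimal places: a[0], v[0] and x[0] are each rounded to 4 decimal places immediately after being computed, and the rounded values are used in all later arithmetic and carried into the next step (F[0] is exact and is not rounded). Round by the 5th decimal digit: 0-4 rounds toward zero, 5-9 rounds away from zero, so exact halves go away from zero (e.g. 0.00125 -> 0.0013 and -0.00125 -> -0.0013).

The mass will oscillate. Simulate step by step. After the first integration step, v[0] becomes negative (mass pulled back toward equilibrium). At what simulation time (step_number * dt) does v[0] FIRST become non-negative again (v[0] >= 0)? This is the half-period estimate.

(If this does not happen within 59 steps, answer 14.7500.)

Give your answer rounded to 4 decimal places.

Step 0: x=[7.9000] v=[0.0000]
Step 1: x=[6.8072] v=[-4.3714]
Step 2: x=[4.9728] v=[-7.3378]
Step 3: x=[2.9864] v=[-7.9457]
Step 4: x=[1.4865] v=[-5.9997]
Step 5: x=[0.9552] v=[-2.1252]
Step 6: x=[1.5633] v=[2.4324]
First v>=0 after going negative at step 6, time=1.5000

Answer: 1.5000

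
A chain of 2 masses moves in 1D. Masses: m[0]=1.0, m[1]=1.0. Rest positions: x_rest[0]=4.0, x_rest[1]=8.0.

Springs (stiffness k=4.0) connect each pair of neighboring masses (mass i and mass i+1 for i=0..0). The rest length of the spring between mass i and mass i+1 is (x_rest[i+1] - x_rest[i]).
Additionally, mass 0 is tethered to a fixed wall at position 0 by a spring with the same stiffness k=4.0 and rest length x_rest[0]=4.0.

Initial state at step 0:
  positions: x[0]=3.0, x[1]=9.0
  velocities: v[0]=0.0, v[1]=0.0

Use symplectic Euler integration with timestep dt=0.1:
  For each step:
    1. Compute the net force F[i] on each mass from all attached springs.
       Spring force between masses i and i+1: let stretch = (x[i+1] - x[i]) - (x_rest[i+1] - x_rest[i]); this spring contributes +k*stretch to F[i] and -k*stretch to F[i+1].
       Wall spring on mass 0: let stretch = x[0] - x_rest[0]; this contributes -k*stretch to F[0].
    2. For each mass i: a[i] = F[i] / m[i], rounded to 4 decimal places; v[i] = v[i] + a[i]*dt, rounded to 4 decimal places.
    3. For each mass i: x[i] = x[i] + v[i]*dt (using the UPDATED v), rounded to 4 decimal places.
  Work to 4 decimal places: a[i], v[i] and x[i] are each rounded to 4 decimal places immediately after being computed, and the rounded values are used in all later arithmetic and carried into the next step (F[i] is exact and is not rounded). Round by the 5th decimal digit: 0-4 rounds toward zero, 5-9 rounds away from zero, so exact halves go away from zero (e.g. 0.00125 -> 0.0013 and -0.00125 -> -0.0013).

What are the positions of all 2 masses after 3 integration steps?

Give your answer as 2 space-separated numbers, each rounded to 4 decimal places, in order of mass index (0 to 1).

Answer: 3.6573 8.5592

Derivation:
Step 0: x=[3.0000 9.0000] v=[0.0000 0.0000]
Step 1: x=[3.1200 8.9200] v=[1.2000 -0.8000]
Step 2: x=[3.3472 8.7680] v=[2.2720 -1.5200]
Step 3: x=[3.6573 8.5592] v=[3.1014 -2.0883]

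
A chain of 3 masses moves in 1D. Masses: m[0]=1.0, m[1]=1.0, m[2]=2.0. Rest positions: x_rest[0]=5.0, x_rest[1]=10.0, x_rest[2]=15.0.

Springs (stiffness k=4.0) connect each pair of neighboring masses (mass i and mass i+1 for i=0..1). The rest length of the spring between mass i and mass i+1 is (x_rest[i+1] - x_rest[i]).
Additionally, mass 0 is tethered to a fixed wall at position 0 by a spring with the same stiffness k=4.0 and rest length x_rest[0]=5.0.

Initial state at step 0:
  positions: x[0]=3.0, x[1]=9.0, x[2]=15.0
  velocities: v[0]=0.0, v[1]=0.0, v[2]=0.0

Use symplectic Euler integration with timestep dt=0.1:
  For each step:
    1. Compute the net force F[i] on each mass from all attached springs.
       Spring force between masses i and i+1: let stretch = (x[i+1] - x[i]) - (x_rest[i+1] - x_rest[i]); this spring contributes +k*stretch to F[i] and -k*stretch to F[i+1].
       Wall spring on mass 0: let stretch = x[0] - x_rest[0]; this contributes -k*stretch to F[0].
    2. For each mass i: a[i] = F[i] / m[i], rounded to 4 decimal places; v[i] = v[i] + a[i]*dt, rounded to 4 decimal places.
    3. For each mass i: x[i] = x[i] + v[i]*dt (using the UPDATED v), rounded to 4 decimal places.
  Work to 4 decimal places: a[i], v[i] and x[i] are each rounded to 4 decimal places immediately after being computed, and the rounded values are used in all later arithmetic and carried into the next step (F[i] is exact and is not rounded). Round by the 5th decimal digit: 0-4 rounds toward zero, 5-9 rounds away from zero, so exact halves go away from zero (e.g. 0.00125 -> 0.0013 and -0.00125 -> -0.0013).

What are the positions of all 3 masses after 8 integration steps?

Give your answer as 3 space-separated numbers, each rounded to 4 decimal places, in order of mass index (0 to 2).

Answer: 5.6857 9.5659 14.3904

Derivation:
Step 0: x=[3.0000 9.0000 15.0000] v=[0.0000 0.0000 0.0000]
Step 1: x=[3.1200 9.0000 14.9800] v=[1.2000 0.0000 -0.2000]
Step 2: x=[3.3504 9.0040 14.9404] v=[2.3040 0.0400 -0.3960]
Step 3: x=[3.6729 9.0193 14.8821] v=[3.2253 0.1531 -0.5833]
Step 4: x=[4.0624 9.0553 14.8065] v=[3.8947 0.3597 -0.7559]
Step 5: x=[4.4891 9.1216 14.7159] v=[4.2669 0.6630 -0.9061]
Step 6: x=[4.9215 9.2264 14.6134] v=[4.3243 1.0477 -1.0250]
Step 7: x=[5.3293 9.3745 14.5032] v=[4.0777 1.4805 -1.1024]
Step 8: x=[5.6857 9.5659 14.3904] v=[3.5641 1.9139 -1.1281]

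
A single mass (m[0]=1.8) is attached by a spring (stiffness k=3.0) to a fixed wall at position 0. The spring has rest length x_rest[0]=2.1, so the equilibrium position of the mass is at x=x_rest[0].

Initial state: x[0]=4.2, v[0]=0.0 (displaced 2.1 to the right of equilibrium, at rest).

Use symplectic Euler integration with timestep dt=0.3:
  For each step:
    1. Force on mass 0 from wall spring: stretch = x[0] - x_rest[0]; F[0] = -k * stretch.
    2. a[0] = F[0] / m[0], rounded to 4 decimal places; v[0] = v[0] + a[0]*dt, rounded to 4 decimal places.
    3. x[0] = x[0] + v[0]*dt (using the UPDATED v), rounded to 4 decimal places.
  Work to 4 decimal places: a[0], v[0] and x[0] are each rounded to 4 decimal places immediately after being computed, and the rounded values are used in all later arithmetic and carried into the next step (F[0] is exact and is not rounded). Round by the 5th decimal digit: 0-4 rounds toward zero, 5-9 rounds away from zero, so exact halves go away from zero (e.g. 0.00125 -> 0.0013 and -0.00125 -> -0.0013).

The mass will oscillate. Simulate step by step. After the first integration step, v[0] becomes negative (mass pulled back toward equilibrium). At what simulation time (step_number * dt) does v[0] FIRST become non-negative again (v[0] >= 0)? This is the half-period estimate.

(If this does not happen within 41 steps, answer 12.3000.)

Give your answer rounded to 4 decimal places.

Step 0: x=[4.2000] v=[0.0000]
Step 1: x=[3.8850] v=[-1.0500]
Step 2: x=[3.3023] v=[-1.9425]
Step 3: x=[2.5392] v=[-2.5436]
Step 4: x=[1.7102] v=[-2.7632]
Step 5: x=[0.9397] v=[-2.5683]
Step 6: x=[0.3432] v=[-1.9882]
Step 7: x=[0.0103] v=[-1.1098]
Step 8: x=[-0.0092] v=[-0.0650]
Step 9: x=[0.2877] v=[0.9896]
First v>=0 after going negative at step 9, time=2.7000

Answer: 2.7000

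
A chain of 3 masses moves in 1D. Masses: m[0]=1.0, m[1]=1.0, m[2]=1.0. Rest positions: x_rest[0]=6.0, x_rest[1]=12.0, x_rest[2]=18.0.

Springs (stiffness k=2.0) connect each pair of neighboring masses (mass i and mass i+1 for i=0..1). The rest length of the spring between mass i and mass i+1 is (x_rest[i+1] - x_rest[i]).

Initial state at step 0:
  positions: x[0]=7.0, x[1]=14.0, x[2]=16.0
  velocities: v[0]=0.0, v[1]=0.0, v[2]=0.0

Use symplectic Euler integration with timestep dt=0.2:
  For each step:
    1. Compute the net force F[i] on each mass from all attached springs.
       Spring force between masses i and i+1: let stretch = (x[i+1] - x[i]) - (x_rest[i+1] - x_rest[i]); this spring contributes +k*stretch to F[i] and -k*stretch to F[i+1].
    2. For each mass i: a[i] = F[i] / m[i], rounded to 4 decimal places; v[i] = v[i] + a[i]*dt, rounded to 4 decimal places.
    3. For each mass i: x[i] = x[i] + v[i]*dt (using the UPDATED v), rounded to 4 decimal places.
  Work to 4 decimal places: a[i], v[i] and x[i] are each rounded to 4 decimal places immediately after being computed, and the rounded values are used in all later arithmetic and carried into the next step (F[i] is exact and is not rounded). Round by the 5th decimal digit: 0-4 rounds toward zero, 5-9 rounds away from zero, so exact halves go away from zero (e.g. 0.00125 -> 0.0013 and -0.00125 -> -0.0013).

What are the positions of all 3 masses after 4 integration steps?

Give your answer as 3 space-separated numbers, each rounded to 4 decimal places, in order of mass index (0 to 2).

Answer: 7.2966 11.2843 18.4192

Derivation:
Step 0: x=[7.0000 14.0000 16.0000] v=[0.0000 0.0000 0.0000]
Step 1: x=[7.0800 13.6000 16.3200] v=[0.4000 -2.0000 1.6000]
Step 2: x=[7.2016 12.8960 16.9024] v=[0.6080 -3.5200 2.9120]
Step 3: x=[7.2988 12.0570 17.6443] v=[0.4858 -4.1952 3.7094]
Step 4: x=[7.2966 11.2843 18.4192] v=[-0.0109 -3.8636 3.8745]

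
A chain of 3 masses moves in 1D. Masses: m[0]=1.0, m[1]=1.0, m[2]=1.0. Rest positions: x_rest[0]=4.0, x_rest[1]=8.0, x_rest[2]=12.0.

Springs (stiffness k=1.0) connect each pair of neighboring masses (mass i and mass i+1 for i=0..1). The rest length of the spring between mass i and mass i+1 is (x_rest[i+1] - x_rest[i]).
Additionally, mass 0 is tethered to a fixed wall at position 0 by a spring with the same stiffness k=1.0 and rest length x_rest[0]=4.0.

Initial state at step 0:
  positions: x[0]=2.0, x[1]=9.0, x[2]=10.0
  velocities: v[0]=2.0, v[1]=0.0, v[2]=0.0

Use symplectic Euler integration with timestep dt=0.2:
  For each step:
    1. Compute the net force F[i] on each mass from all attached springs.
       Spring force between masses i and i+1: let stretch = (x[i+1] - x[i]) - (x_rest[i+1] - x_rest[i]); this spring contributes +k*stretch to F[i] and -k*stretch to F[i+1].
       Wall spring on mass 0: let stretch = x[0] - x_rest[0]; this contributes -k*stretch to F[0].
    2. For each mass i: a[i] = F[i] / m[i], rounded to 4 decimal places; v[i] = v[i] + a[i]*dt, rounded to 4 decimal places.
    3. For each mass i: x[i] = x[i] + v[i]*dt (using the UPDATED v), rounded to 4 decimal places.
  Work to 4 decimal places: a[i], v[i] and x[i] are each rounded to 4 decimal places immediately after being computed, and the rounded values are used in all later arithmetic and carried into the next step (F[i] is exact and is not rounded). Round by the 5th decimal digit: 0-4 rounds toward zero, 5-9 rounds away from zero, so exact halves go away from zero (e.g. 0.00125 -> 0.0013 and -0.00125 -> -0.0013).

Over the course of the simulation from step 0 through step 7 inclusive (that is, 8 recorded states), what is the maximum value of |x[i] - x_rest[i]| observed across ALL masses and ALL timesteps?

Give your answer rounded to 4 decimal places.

Answer: 2.3760

Derivation:
Step 0: x=[2.0000 9.0000 10.0000] v=[2.0000 0.0000 0.0000]
Step 1: x=[2.6000 8.7600 10.1200] v=[3.0000 -1.2000 0.6000]
Step 2: x=[3.3424 8.3280 10.3456] v=[3.7120 -2.1600 1.1280]
Step 3: x=[4.1505 7.7773 10.6505] v=[4.0406 -2.7536 1.5245]
Step 4: x=[4.9377 7.1964 11.0005] v=[3.9359 -2.9043 1.7499]
Step 5: x=[5.6177 6.6774 11.3583] v=[3.4001 -2.5952 1.7891]
Step 6: x=[6.1154 6.3032 11.6889] v=[2.4885 -1.8710 1.6529]
Step 7: x=[6.3760 6.1369 11.9641] v=[1.3030 -0.8314 1.3758]
Max displacement = 2.3760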